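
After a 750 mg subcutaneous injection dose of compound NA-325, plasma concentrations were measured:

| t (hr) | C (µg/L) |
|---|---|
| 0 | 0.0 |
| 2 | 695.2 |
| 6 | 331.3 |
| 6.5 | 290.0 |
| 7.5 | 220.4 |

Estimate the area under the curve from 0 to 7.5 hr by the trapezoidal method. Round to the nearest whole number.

AUC = 3159 µg/L·hr

Trapezoidal AUC_0→7.5:
  [0→2]: (0.0+695.2)/2 × 2 = 695.2
  [2→6]: (695.2+331.3)/2 × 4 = 2053.0
  [6→6.5]: (331.3+290.0)/2 × 0.5 = 155.325
  [6.5→7.5]: (290.0+220.4)/2 × 1 = 255.2
  Sum = 3158.725 µg/L·hr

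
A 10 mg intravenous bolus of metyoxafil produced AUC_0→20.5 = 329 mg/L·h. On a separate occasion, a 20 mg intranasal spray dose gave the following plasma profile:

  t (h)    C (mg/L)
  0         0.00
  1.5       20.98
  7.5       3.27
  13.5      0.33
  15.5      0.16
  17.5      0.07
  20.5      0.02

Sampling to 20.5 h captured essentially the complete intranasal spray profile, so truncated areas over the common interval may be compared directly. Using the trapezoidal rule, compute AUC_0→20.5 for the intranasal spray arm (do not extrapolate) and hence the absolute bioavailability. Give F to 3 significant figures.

F = 0.152

Trapezoidal AUC_0→20.5 (intranasal spray):
  [0→1.5]: (0.00+20.98)/2 × 1.5 = 15.735
  [1.5→7.5]: (20.98+3.27)/2 × 6 = 72.75
  [7.5→13.5]: (3.27+0.33)/2 × 6 = 10.8
  [13.5→15.5]: (0.33+0.16)/2 × 2 = 0.49
  [15.5→17.5]: (0.16+0.07)/2 × 2 = 0.23
  [17.5→20.5]: (0.07+0.02)/2 × 3 = 0.135
  Sum = 100.14 mg/L·h
F = (AUC_ev/D_ev)/(AUC_iv/D_iv) = (100.14/20)/(329/10) = 5.007/32.9 = 0.1522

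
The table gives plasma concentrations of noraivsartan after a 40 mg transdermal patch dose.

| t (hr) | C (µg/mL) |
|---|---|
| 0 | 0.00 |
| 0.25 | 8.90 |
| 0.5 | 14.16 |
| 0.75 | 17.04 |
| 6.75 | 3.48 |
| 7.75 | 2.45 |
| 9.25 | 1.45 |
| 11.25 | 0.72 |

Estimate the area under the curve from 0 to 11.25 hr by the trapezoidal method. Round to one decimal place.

Trapezoidal AUC_0→11.25:
  [0→0.25]: (0.00+8.90)/2 × 0.25 = 1.1125
  [0.25→0.5]: (8.90+14.16)/2 × 0.25 = 2.8825
  [0.5→0.75]: (14.16+17.04)/2 × 0.25 = 3.9
  [0.75→6.75]: (17.04+3.48)/2 × 6 = 61.56
  [6.75→7.75]: (3.48+2.45)/2 × 1 = 2.965
  [7.75→9.25]: (2.45+1.45)/2 × 1.5 = 2.925
  [9.25→11.25]: (1.45+0.72)/2 × 2 = 2.17
  Sum = 77.515 µg/mL·hr

AUC = 77.5 µg/mL·hr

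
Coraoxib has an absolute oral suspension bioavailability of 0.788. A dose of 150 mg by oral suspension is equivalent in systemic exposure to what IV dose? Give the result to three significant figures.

Systemic exposure from an extravascular dose = F × D_ev, so the equivalent IV dose is F × D_ev.
D_iv = F × D_ev = 0.788 × 150 = 118.2 mg

D_iv = 118 mg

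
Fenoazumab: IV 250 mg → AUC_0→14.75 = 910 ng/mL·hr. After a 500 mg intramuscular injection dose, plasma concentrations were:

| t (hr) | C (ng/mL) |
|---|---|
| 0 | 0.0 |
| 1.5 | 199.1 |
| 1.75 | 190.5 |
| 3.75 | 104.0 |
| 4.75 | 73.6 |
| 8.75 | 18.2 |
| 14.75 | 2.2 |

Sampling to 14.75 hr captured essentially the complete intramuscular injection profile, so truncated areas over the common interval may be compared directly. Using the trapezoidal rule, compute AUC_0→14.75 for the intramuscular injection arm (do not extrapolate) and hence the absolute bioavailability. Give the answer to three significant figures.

Trapezoidal AUC_0→14.75 (intramuscular injection):
  [0→1.5]: (0.0+199.1)/2 × 1.5 = 149.325
  [1.5→1.75]: (199.1+190.5)/2 × 0.25 = 48.7
  [1.75→3.75]: (190.5+104.0)/2 × 2 = 294.5
  [3.75→4.75]: (104.0+73.6)/2 × 1 = 88.8
  [4.75→8.75]: (73.6+18.2)/2 × 4 = 183.6
  [8.75→14.75]: (18.2+2.2)/2 × 6 = 61.2
  Sum = 826.125 ng/mL·hr
F = (AUC_ev/D_ev)/(AUC_iv/D_iv) = (826.125/500)/(910/250) = 1.65225/3.64 = 0.4539

F = 0.454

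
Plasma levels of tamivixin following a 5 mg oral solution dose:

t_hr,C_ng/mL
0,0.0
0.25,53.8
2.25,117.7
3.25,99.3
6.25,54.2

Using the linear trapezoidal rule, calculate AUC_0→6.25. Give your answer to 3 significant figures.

Trapezoidal AUC_0→6.25:
  [0→0.25]: (0.0+53.8)/2 × 0.25 = 6.725
  [0.25→2.25]: (53.8+117.7)/2 × 2 = 171.5
  [2.25→3.25]: (117.7+99.3)/2 × 1 = 108.5
  [3.25→6.25]: (99.3+54.2)/2 × 3 = 230.25
  Sum = 516.975 ng/mL·hr

AUC = 517 ng/mL·hr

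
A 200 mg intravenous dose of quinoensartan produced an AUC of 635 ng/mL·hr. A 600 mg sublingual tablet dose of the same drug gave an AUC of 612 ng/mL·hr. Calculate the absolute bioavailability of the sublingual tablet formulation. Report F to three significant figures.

F = 0.321

F = (AUC_ev / D_ev) / (AUC_iv / D_iv)
  = (612/600) / (635/200)
  = 1.02 / 3.175 = 0.3213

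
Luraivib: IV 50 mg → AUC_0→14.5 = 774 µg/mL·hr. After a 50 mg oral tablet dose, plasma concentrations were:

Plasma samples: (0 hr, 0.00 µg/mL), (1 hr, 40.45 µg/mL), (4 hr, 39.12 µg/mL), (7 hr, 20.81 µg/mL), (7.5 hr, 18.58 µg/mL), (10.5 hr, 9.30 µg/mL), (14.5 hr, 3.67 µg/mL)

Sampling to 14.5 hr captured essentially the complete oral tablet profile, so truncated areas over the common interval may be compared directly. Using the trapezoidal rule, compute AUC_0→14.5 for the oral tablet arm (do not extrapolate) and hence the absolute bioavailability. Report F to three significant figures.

F = 0.397

Trapezoidal AUC_0→14.5 (oral tablet):
  [0→1]: (0.00+40.45)/2 × 1 = 20.225
  [1→4]: (40.45+39.12)/2 × 3 = 119.355
  [4→7]: (39.12+20.81)/2 × 3 = 89.895
  [7→7.5]: (20.81+18.58)/2 × 0.5 = 9.8475
  [7.5→10.5]: (18.58+9.30)/2 × 3 = 41.82
  [10.5→14.5]: (9.30+3.67)/2 × 4 = 25.94
  Sum = 307.0825 µg/mL·hr
F = (AUC_ev/D_ev)/(AUC_iv/D_iv) = (307.0825/50)/(774/50) = 6.14165/15.48 = 0.3967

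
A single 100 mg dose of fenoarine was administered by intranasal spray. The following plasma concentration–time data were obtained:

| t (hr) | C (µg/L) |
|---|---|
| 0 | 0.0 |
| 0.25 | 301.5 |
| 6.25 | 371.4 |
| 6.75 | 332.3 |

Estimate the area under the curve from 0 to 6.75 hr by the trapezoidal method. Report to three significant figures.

AUC = 2230 µg/L·hr

Trapezoidal AUC_0→6.75:
  [0→0.25]: (0.0+301.5)/2 × 0.25 = 37.6875
  [0.25→6.25]: (301.5+371.4)/2 × 6 = 2018.7
  [6.25→6.75]: (371.4+332.3)/2 × 0.5 = 175.925
  Sum = 2232.3125 µg/L·hr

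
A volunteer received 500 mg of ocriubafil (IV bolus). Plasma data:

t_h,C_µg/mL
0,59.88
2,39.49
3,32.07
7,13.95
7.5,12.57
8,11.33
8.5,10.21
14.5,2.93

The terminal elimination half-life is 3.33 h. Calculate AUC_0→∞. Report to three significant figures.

Trapezoidal AUC_0→14.5:
  [0→2]: (59.88+39.49)/2 × 2 = 99.37
  [2→3]: (39.49+32.07)/2 × 1 = 35.78
  [3→7]: (32.07+13.95)/2 × 4 = 92.04
  [7→7.5]: (13.95+12.57)/2 × 0.5 = 6.63
  [7.5→8]: (12.57+11.33)/2 × 0.5 = 5.975
  [8→8.5]: (11.33+10.21)/2 × 0.5 = 5.385
  [8.5→14.5]: (10.21+2.93)/2 × 6 = 39.42
  Sum = 284.6 µg/mL·h
k_e = ln2 / t½ = 0.693147 / 3.33 = 0.2082 h^-1
Extrapolated tail: C_last / k_e = 2.93 / 0.2082 = 14.073
AUC_0→∞ = 284.6 + 14.073 = 298.673 µg/mL·h

AUC = 299 µg/mL·h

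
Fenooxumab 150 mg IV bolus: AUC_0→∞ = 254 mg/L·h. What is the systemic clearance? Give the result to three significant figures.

CL = Dose_iv / AUC_0→∞
   = 150 / 254 = 0.590551 L/h

CL = 0.591 L/h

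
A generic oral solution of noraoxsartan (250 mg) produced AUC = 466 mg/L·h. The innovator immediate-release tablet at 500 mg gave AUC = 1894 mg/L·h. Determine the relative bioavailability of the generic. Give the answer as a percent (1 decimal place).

F_rel = (AUC_test/D_test) / (AUC_ref/D_ref)
      = (466/250) / (1894/500)
      = 1.864 / 3.788 = 0.4921 = 49.21%

F_rel = 49.2%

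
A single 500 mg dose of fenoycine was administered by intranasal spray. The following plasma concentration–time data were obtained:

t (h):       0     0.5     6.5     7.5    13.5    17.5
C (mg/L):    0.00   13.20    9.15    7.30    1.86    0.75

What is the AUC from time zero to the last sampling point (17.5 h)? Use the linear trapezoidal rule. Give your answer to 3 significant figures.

AUC = 111 mg/L·h

Trapezoidal AUC_0→17.5:
  [0→0.5]: (0.00+13.20)/2 × 0.5 = 3.3
  [0.5→6.5]: (13.20+9.15)/2 × 6 = 67.05
  [6.5→7.5]: (9.15+7.30)/2 × 1 = 8.225
  [7.5→13.5]: (7.30+1.86)/2 × 6 = 27.48
  [13.5→17.5]: (1.86+0.75)/2 × 4 = 5.22
  Sum = 111.275 mg/L·h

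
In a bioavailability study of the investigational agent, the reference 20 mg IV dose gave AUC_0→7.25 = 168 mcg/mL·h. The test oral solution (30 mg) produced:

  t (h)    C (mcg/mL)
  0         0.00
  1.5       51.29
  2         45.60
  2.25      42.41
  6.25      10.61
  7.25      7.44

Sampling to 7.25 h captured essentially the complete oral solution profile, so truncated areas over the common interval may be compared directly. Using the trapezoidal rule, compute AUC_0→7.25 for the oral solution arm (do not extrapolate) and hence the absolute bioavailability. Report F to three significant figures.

F = 0.749

Trapezoidal AUC_0→7.25 (oral solution):
  [0→1.5]: (0.00+51.29)/2 × 1.5 = 38.4675
  [1.5→2]: (51.29+45.60)/2 × 0.5 = 24.2225
  [2→2.25]: (45.60+42.41)/2 × 0.25 = 11.00125
  [2.25→6.25]: (42.41+10.61)/2 × 4 = 106.04
  [6.25→7.25]: (10.61+7.44)/2 × 1 = 9.025
  Sum = 188.75625 mcg/mL·h
F = (AUC_ev/D_ev)/(AUC_iv/D_iv) = (188.75625/30)/(168/20) = 6.291875/8.4 = 0.7490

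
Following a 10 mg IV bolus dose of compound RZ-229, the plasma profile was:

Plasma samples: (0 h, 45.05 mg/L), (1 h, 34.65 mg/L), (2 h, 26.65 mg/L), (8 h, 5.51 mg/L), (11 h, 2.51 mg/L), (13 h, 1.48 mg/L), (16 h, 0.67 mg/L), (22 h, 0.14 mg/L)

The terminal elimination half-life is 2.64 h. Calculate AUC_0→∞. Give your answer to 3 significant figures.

Trapezoidal AUC_0→22:
  [0→1]: (45.05+34.65)/2 × 1 = 39.85
  [1→2]: (34.65+26.65)/2 × 1 = 30.65
  [2→8]: (26.65+5.51)/2 × 6 = 96.48
  [8→11]: (5.51+2.51)/2 × 3 = 12.03
  [11→13]: (2.51+1.48)/2 × 2 = 3.99
  [13→16]: (1.48+0.67)/2 × 3 = 3.225
  [16→22]: (0.67+0.14)/2 × 6 = 2.43
  Sum = 188.655 mg/L·h
k_e = ln2 / t½ = 0.693147 / 2.64 = 0.2626 h^-1
Extrapolated tail: C_last / k_e = 0.14 / 0.2626 = 0.533
AUC_0→∞ = 188.655 + 0.533 = 189.188 mg/L·h

AUC = 189 mg/L·h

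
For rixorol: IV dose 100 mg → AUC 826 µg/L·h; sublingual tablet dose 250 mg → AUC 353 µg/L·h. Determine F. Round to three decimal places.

F = (AUC_ev / D_ev) / (AUC_iv / D_iv)
  = (353/250) / (826/100)
  = 1.412 / 8.26 = 0.1709

F = 0.171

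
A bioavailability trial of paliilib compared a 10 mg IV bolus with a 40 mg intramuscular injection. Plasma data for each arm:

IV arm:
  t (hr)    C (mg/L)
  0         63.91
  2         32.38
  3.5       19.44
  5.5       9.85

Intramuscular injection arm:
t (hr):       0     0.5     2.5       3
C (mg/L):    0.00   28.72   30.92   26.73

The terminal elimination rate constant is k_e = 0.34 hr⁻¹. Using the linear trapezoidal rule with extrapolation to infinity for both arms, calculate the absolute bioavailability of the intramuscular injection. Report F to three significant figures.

F = 0.207

Trapezoidal AUC_0→5.5 (IV):
  [0→2]: (63.91+32.38)/2 × 2 = 96.29
  [2→3.5]: (32.38+19.44)/2 × 1.5 = 38.865
  [3.5→5.5]: (19.44+9.85)/2 × 2 = 29.29
  Sum = 164.445 mg/L·hr
IV tail: 9.85/0.34 = 28.971; AUC_iv,0→∞ = 164.445 + 28.971 = 193.416 mg/L·hr
Trapezoidal AUC_0→3 (intramuscular injection):
  [0→0.5]: (0.00+28.72)/2 × 0.5 = 7.18
  [0.5→2.5]: (28.72+30.92)/2 × 2 = 59.64
  [2.5→3]: (30.92+26.73)/2 × 0.5 = 14.4125
  Sum = 81.2325 mg/L·hr
intramuscular injection tail: 26.73/0.34 = 78.618; AUC_ev,0→∞ = 81.2325 + 78.618 = 159.8505 mg/L·hr
F = (AUC_ev/D_ev)/(AUC_iv/D_iv) = (159.8505/40)/(193.416/10) = 3.9962625/19.3416 = 0.2066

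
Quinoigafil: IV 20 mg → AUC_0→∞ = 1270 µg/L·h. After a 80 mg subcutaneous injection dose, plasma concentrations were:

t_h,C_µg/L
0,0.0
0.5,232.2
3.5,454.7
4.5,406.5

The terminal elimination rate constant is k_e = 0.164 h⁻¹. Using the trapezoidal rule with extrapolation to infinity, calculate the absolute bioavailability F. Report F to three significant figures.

F = 0.787

Trapezoidal AUC_0→4.5 (subcutaneous injection):
  [0→0.5]: (0.0+232.2)/2 × 0.5 = 58.05
  [0.5→3.5]: (232.2+454.7)/2 × 3 = 1030.35
  [3.5→4.5]: (454.7+406.5)/2 × 1 = 430.6
  Sum = 1519.0 µg/L·h
Tail: C_last/k_e = 406.5/0.164 = 2478.659
AUC_0→∞ (subcutaneous injection) = 1519.0 + 2478.659 = 3997.659 µg/L·h
F = (AUC_ev/D_ev)/(AUC_iv/D_iv) = (3997.659/80)/(1270/20) = 49.9707/63.5 = 0.7869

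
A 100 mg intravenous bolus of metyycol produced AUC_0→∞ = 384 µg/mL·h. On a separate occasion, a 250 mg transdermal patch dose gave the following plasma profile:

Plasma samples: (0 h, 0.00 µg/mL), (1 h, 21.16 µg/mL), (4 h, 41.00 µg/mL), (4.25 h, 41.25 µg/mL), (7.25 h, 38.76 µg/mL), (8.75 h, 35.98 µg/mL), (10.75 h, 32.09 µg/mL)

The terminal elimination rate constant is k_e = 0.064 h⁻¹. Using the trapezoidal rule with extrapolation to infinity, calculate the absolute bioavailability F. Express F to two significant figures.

Trapezoidal AUC_0→10.75 (transdermal patch):
  [0→1]: (0.00+21.16)/2 × 1 = 10.58
  [1→4]: (21.16+41.00)/2 × 3 = 93.24
  [4→4.25]: (41.00+41.25)/2 × 0.25 = 10.28125
  [4.25→7.25]: (41.25+38.76)/2 × 3 = 120.015
  [7.25→8.75]: (38.76+35.98)/2 × 1.5 = 56.055
  [8.75→10.75]: (35.98+32.09)/2 × 2 = 68.07
  Sum = 358.24125 µg/mL·h
Tail: C_last/k_e = 32.09/0.064 = 501.406
AUC_0→∞ (transdermal patch) = 358.24125 + 501.406 = 859.64725 µg/mL·h
F = (AUC_ev/D_ev)/(AUC_iv/D_iv) = (859.64725/250)/(384/100) = 3.438589/3.84 = 0.8955

F = 0.90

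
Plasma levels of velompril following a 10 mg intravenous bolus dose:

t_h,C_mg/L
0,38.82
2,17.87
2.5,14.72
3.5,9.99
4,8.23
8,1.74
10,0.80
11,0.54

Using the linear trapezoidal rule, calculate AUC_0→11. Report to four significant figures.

Trapezoidal AUC_0→11:
  [0→2]: (38.82+17.87)/2 × 2 = 56.69
  [2→2.5]: (17.87+14.72)/2 × 0.5 = 8.1475
  [2.5→3.5]: (14.72+9.99)/2 × 1 = 12.355
  [3.5→4]: (9.99+8.23)/2 × 0.5 = 4.555
  [4→8]: (8.23+1.74)/2 × 4 = 19.94
  [8→10]: (1.74+0.80)/2 × 2 = 2.54
  [10→11]: (0.80+0.54)/2 × 1 = 0.67
  Sum = 104.8975 mg/L·h

AUC = 104.9 mg/L·h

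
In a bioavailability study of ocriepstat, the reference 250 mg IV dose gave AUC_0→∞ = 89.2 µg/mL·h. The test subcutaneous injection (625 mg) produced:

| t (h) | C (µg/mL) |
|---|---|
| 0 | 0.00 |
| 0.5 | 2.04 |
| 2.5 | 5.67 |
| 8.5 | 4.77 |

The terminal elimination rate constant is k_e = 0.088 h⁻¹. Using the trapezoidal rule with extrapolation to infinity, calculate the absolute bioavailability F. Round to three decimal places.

F = 0.420

Trapezoidal AUC_0→8.5 (subcutaneous injection):
  [0→0.5]: (0.00+2.04)/2 × 0.5 = 0.51
  [0.5→2.5]: (2.04+5.67)/2 × 2 = 7.71
  [2.5→8.5]: (5.67+4.77)/2 × 6 = 31.32
  Sum = 39.54 µg/mL·h
Tail: C_last/k_e = 4.77/0.088 = 54.205
AUC_0→∞ (subcutaneous injection) = 39.54 + 54.205 = 93.745 µg/mL·h
F = (AUC_ev/D_ev)/(AUC_iv/D_iv) = (93.745/625)/(89.2/250) = 0.149992/0.3568 = 0.4204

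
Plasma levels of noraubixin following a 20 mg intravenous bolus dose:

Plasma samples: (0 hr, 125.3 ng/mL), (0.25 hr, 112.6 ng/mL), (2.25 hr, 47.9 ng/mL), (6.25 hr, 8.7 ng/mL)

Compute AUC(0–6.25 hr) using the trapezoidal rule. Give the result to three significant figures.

AUC = 303 ng/mL·hr

Trapezoidal AUC_0→6.25:
  [0→0.25]: (125.3+112.6)/2 × 0.25 = 29.7375
  [0.25→2.25]: (112.6+47.9)/2 × 2 = 160.5
  [2.25→6.25]: (47.9+8.7)/2 × 4 = 113.2
  Sum = 303.4375 ng/mL·hr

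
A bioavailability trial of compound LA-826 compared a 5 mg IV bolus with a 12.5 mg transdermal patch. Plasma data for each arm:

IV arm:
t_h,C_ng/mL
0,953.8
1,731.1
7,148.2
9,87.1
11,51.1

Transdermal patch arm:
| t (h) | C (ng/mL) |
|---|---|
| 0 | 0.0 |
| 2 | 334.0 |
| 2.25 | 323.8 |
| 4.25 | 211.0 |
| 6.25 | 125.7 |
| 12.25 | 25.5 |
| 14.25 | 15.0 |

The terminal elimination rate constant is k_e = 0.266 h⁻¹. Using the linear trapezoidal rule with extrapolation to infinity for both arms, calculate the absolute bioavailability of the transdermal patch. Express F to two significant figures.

F = 0.18

Trapezoidal AUC_0→11 (IV):
  [0→1]: (953.8+731.1)/2 × 1 = 842.45
  [1→7]: (731.1+148.2)/2 × 6 = 2637.9
  [7→9]: (148.2+87.1)/2 × 2 = 235.3
  [9→11]: (87.1+51.1)/2 × 2 = 138.2
  Sum = 3853.85 ng/mL·h
IV tail: 51.1/0.266 = 192.105; AUC_iv,0→∞ = 3853.85 + 192.105 = 4045.955 ng/mL·h
Trapezoidal AUC_0→14.25 (transdermal patch):
  [0→2]: (0.0+334.0)/2 × 2 = 334.0
  [2→2.25]: (334.0+323.8)/2 × 0.25 = 82.225
  [2.25→4.25]: (323.8+211.0)/2 × 2 = 534.8
  [4.25→6.25]: (211.0+125.7)/2 × 2 = 336.7
  [6.25→12.25]: (125.7+25.5)/2 × 6 = 453.6
  [12.25→14.25]: (25.5+15.0)/2 × 2 = 40.5
  Sum = 1781.825 ng/mL·h
transdermal patch tail: 15.0/0.266 = 56.391; AUC_ev,0→∞ = 1781.825 + 56.391 = 1838.216 ng/mL·h
F = (AUC_ev/D_ev)/(AUC_iv/D_iv) = (1838.216/12.5)/(4045.955/5) = 147.05728/809.191 = 0.1817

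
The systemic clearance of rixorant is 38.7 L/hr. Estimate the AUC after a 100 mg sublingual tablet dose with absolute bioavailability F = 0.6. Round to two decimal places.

AUC = 1.55 mg/L·hr

AUC_0→∞ = F × Dose / CL
        = 0.6 × 100 / 38.7 = 1.55039 mg/L·hr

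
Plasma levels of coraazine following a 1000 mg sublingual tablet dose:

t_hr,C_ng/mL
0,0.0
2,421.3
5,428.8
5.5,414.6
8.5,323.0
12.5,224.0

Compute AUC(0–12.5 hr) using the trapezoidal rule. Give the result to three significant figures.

AUC = 4110 ng/mL·hr

Trapezoidal AUC_0→12.5:
  [0→2]: (0.0+421.3)/2 × 2 = 421.3
  [2→5]: (421.3+428.8)/2 × 3 = 1275.15
  [5→5.5]: (428.8+414.6)/2 × 0.5 = 210.85
  [5.5→8.5]: (414.6+323.0)/2 × 3 = 1106.4
  [8.5→12.5]: (323.0+224.0)/2 × 4 = 1094.0
  Sum = 4107.7 ng/mL·hr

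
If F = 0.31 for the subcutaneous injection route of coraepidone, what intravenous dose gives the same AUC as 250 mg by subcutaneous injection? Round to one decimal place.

Systemic exposure from an extravascular dose = F × D_ev, so the equivalent IV dose is F × D_ev.
D_iv = F × D_ev = 0.31 × 250 = 77.5 mg

D_iv = 77.5 mg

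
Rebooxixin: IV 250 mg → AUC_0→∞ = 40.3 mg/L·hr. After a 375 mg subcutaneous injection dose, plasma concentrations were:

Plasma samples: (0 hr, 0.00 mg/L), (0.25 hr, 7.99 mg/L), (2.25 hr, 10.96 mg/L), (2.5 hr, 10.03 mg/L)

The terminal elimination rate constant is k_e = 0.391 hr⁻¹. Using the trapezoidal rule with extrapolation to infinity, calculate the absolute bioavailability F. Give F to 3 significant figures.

F = 0.798

Trapezoidal AUC_0→2.5 (subcutaneous injection):
  [0→0.25]: (0.00+7.99)/2 × 0.25 = 0.99875
  [0.25→2.25]: (7.99+10.96)/2 × 2 = 18.95
  [2.25→2.5]: (10.96+10.03)/2 × 0.25 = 2.62375
  Sum = 22.5725 mg/L·hr
Tail: C_last/k_e = 10.03/0.391 = 25.652
AUC_0→∞ (subcutaneous injection) = 22.5725 + 25.652 = 48.2245 mg/L·hr
F = (AUC_ev/D_ev)/(AUC_iv/D_iv) = (48.2245/375)/(40.3/250) = 0.128599/0.1612 = 0.7978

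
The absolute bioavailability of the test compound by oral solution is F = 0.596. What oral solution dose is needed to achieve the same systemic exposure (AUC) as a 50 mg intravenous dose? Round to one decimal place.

D_oral = 83.9 mg

For equal systemic exposure: F × D_ev = D_iv
D_ev = D_iv / F = 50 / 0.596 = 83.8926 mg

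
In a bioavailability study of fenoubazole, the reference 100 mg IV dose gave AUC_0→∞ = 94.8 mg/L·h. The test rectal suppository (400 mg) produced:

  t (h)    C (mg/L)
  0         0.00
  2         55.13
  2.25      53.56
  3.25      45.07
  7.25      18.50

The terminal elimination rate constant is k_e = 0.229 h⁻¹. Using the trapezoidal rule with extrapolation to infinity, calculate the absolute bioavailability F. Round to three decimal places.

F = 0.860

Trapezoidal AUC_0→7.25 (rectal suppository):
  [0→2]: (0.00+55.13)/2 × 2 = 55.13
  [2→2.25]: (55.13+53.56)/2 × 0.25 = 13.58625
  [2.25→3.25]: (53.56+45.07)/2 × 1 = 49.315
  [3.25→7.25]: (45.07+18.50)/2 × 4 = 127.14
  Sum = 245.17125 mg/L·h
Tail: C_last/k_e = 18.50/0.229 = 80.786
AUC_0→∞ (rectal suppository) = 245.17125 + 80.786 = 325.95725 mg/L·h
F = (AUC_ev/D_ev)/(AUC_iv/D_iv) = (325.95725/400)/(94.8/100) = 0.814893/0.948 = 0.8596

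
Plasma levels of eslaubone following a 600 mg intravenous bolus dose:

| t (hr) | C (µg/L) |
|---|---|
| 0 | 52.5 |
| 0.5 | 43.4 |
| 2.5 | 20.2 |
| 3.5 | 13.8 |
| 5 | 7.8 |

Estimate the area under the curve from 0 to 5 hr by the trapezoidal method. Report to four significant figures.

Trapezoidal AUC_0→5:
  [0→0.5]: (52.5+43.4)/2 × 0.5 = 23.975
  [0.5→2.5]: (43.4+20.2)/2 × 2 = 63.6
  [2.5→3.5]: (20.2+13.8)/2 × 1 = 17.0
  [3.5→5]: (13.8+7.8)/2 × 1.5 = 16.2
  Sum = 120.775 µg/L·hr

AUC = 120.8 µg/L·hr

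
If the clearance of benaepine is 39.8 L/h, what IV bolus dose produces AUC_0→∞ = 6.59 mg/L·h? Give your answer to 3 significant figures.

Dose_iv = CL × AUC_0→∞
     = 39.8 × 6.59 = 262.282 mg

Dose = 262 mg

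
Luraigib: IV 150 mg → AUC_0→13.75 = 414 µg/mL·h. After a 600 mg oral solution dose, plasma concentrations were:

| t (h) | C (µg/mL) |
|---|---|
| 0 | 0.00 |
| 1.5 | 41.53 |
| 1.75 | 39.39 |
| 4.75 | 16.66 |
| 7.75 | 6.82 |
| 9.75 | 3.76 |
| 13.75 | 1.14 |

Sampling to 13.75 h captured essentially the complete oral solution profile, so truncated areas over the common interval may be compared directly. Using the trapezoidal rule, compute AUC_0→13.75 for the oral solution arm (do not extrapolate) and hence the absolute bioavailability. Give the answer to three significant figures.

F = 0.109

Trapezoidal AUC_0→13.75 (oral solution):
  [0→1.5]: (0.00+41.53)/2 × 1.5 = 31.1475
  [1.5→1.75]: (41.53+39.39)/2 × 0.25 = 10.115
  [1.75→4.75]: (39.39+16.66)/2 × 3 = 84.075
  [4.75→7.75]: (16.66+6.82)/2 × 3 = 35.22
  [7.75→9.75]: (6.82+3.76)/2 × 2 = 10.58
  [9.75→13.75]: (3.76+1.14)/2 × 4 = 9.8
  Sum = 180.9375 µg/mL·h
F = (AUC_ev/D_ev)/(AUC_iv/D_iv) = (180.9375/600)/(414/150) = 0.3015625/2.76 = 0.1093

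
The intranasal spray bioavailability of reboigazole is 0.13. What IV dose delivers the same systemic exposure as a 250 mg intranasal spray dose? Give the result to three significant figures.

Systemic exposure from an extravascular dose = F × D_ev, so the equivalent IV dose is F × D_ev.
D_iv = F × D_ev = 0.13 × 250 = 32.5 mg

D_iv = 32.5 mg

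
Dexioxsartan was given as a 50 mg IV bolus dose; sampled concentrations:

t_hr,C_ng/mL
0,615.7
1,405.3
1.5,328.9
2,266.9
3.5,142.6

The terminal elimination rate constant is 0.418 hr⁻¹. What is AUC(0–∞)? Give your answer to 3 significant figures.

AUC = 1490 ng/mL·hr

Trapezoidal AUC_0→3.5:
  [0→1]: (615.7+405.3)/2 × 1 = 510.5
  [1→1.5]: (405.3+328.9)/2 × 0.5 = 183.55
  [1.5→2]: (328.9+266.9)/2 × 0.5 = 148.95
  [2→3.5]: (266.9+142.6)/2 × 1.5 = 307.125
  Sum = 1150.125 ng/mL·hr
Extrapolated tail: C_last / k_e = 142.6 / 0.418 = 341.148
AUC_0→∞ = 1150.125 + 341.148 = 1491.273 ng/mL·hr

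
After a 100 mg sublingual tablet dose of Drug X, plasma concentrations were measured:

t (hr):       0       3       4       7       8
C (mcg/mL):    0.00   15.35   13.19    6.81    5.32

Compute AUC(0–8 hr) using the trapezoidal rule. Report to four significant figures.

Trapezoidal AUC_0→8:
  [0→3]: (0.00+15.35)/2 × 3 = 23.025
  [3→4]: (15.35+13.19)/2 × 1 = 14.27
  [4→7]: (13.19+6.81)/2 × 3 = 30.0
  [7→8]: (6.81+5.32)/2 × 1 = 6.065
  Sum = 73.36 mcg/mL·hr

AUC = 73.36 mcg/mL·hr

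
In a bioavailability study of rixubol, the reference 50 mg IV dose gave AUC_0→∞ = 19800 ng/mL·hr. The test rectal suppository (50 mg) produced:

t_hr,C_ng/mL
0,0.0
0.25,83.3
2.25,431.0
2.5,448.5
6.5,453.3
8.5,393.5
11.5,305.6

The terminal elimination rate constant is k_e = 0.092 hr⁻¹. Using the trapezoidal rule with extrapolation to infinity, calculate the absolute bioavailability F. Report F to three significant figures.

Trapezoidal AUC_0→11.5 (rectal suppository):
  [0→0.25]: (0.0+83.3)/2 × 0.25 = 10.4125
  [0.25→2.25]: (83.3+431.0)/2 × 2 = 514.3
  [2.25→2.5]: (431.0+448.5)/2 × 0.25 = 109.9375
  [2.5→6.5]: (448.5+453.3)/2 × 4 = 1803.6
  [6.5→8.5]: (453.3+393.5)/2 × 2 = 846.8
  [8.5→11.5]: (393.5+305.6)/2 × 3 = 1048.65
  Sum = 4333.7 ng/mL·hr
Tail: C_last/k_e = 305.6/0.092 = 3321.739
AUC_0→∞ (rectal suppository) = 4333.7 + 3321.739 = 7655.439 ng/mL·hr
F = (AUC_ev/D_ev)/(AUC_iv/D_iv) = (7655.439/50)/(19800/50) = 153.10878/396 = 0.3866

F = 0.387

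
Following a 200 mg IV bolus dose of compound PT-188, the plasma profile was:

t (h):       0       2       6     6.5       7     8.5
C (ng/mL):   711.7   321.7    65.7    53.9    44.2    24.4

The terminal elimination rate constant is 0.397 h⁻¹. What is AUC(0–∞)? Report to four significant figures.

Trapezoidal AUC_0→8.5:
  [0→2]: (711.7+321.7)/2 × 2 = 1033.4
  [2→6]: (321.7+65.7)/2 × 4 = 774.8
  [6→6.5]: (65.7+53.9)/2 × 0.5 = 29.9
  [6.5→7]: (53.9+44.2)/2 × 0.5 = 24.525
  [7→8.5]: (44.2+24.4)/2 × 1.5 = 51.45
  Sum = 1914.075 ng/mL·h
Extrapolated tail: C_last / k_e = 24.4 / 0.397 = 61.461
AUC_0→∞ = 1914.075 + 61.461 = 1975.536 ng/mL·h

AUC = 1976 ng/mL·h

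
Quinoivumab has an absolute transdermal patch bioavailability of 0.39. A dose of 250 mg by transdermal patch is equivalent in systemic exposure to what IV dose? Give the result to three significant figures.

Systemic exposure from an extravascular dose = F × D_ev, so the equivalent IV dose is F × D_ev.
D_iv = F × D_ev = 0.39 × 250 = 97.5 mg

D_iv = 97.5 mg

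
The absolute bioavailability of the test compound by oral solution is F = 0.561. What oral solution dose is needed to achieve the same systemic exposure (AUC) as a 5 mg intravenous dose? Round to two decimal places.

D_oral = 8.91 mg

For equal systemic exposure: F × D_ev = D_iv
D_ev = D_iv / F = 5 / 0.561 = 8.91266 mg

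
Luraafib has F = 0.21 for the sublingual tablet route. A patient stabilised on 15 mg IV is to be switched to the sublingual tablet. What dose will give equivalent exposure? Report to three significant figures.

D_sublingual = 71.4 mg

For equal systemic exposure: F × D_ev = D_iv
D_ev = D_iv / F = 15 / 0.21 = 71.4286 mg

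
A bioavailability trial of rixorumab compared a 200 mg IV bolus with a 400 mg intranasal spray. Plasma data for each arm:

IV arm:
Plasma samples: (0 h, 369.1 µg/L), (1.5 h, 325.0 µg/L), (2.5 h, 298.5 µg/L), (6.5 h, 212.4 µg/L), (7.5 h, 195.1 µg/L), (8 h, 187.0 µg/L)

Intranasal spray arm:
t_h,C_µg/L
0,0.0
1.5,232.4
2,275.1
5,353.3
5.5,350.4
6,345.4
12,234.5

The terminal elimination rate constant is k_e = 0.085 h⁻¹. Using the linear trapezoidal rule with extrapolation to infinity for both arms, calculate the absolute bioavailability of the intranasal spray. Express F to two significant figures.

Trapezoidal AUC_0→8 (IV):
  [0→1.5]: (369.1+325.0)/2 × 1.5 = 520.575
  [1.5→2.5]: (325.0+298.5)/2 × 1 = 311.75
  [2.5→6.5]: (298.5+212.4)/2 × 4 = 1021.8
  [6.5→7.5]: (212.4+195.1)/2 × 1 = 203.75
  [7.5→8]: (195.1+187.0)/2 × 0.5 = 95.525
  Sum = 2153.4 µg/L·h
IV tail: 187.0/0.085 = 2200.000; AUC_iv,0→∞ = 2153.4 + 2200.000 = 4353.4 µg/L·h
Trapezoidal AUC_0→12 (intranasal spray):
  [0→1.5]: (0.0+232.4)/2 × 1.5 = 174.3
  [1.5→2]: (232.4+275.1)/2 × 0.5 = 126.875
  [2→5]: (275.1+353.3)/2 × 3 = 942.6
  [5→5.5]: (353.3+350.4)/2 × 0.5 = 175.925
  [5.5→6]: (350.4+345.4)/2 × 0.5 = 173.95
  [6→12]: (345.4+234.5)/2 × 6 = 1739.7
  Sum = 3333.35 µg/L·h
intranasal spray tail: 234.5/0.085 = 2758.824; AUC_ev,0→∞ = 3333.35 + 2758.824 = 6092.174 µg/L·h
F = (AUC_ev/D_ev)/(AUC_iv/D_iv) = (6092.174/400)/(4353.4/200) = 15.230435/21.767 = 0.6997

F = 0.70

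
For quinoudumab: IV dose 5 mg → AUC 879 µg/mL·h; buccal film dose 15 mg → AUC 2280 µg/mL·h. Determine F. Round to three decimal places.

F = 0.865

F = (AUC_ev / D_ev) / (AUC_iv / D_iv)
  = (2280/15) / (879/5)
  = 152 / 175.8 = 0.8646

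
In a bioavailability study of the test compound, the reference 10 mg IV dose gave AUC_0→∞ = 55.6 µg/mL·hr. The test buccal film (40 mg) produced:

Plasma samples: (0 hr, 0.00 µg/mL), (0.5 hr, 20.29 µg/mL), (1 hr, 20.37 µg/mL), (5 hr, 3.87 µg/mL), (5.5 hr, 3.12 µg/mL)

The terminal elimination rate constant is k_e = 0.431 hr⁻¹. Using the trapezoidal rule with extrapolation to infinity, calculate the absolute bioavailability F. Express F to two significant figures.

F = 0.33

Trapezoidal AUC_0→5.5 (buccal film):
  [0→0.5]: (0.00+20.29)/2 × 0.5 = 5.0725
  [0.5→1]: (20.29+20.37)/2 × 0.5 = 10.165
  [1→5]: (20.37+3.87)/2 × 4 = 48.48
  [5→5.5]: (3.87+3.12)/2 × 0.5 = 1.7475
  Sum = 65.465 µg/mL·hr
Tail: C_last/k_e = 3.12/0.431 = 7.239
AUC_0→∞ (buccal film) = 65.465 + 7.239 = 72.704 µg/mL·hr
F = (AUC_ev/D_ev)/(AUC_iv/D_iv) = (72.704/40)/(55.6/10) = 1.8176/5.56 = 0.3269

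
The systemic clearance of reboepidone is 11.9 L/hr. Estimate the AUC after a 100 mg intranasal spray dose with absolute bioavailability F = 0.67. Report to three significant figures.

AUC_0→∞ = F × Dose / CL
        = 0.67 × 100 / 11.9 = 5.63025 mg/L·hr

AUC = 5.63 mg/L·hr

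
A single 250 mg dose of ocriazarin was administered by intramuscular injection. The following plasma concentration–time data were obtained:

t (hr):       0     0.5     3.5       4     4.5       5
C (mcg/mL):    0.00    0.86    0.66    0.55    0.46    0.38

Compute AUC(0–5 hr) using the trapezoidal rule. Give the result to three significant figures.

Trapezoidal AUC_0→5:
  [0→0.5]: (0.00+0.86)/2 × 0.5 = 0.215
  [0.5→3.5]: (0.86+0.66)/2 × 3 = 2.28
  [3.5→4]: (0.66+0.55)/2 × 0.5 = 0.3025
  [4→4.5]: (0.55+0.46)/2 × 0.5 = 0.2525
  [4.5→5]: (0.46+0.38)/2 × 0.5 = 0.21
  Sum = 3.26 mcg/mL·hr

AUC = 3.26 mcg/mL·hr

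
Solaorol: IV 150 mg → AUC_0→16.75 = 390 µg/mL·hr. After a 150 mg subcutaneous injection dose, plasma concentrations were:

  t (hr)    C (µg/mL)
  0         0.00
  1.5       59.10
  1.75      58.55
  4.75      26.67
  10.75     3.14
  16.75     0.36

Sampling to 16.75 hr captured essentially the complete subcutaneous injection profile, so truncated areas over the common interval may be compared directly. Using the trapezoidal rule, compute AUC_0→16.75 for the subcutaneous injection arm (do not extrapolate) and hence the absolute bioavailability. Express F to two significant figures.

F = 0.74

Trapezoidal AUC_0→16.75 (subcutaneous injection):
  [0→1.5]: (0.00+59.10)/2 × 1.5 = 44.325
  [1.5→1.75]: (59.10+58.55)/2 × 0.25 = 14.70625
  [1.75→4.75]: (58.55+26.67)/2 × 3 = 127.83
  [4.75→10.75]: (26.67+3.14)/2 × 6 = 89.43
  [10.75→16.75]: (3.14+0.36)/2 × 6 = 10.5
  Sum = 286.79125 µg/mL·hr
F = (AUC_ev/D_ev)/(AUC_iv/D_iv) = (286.79125/150)/(390/150) = 1.91194/2.6 = 0.7354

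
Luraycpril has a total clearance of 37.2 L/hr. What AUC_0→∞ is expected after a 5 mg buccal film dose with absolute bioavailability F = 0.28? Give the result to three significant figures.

AUC = 0.0376 mg/L·hr

AUC_0→∞ = F × Dose / CL
        = 0.28 × 5 / 37.2 = 0.0376344 mg/L·hr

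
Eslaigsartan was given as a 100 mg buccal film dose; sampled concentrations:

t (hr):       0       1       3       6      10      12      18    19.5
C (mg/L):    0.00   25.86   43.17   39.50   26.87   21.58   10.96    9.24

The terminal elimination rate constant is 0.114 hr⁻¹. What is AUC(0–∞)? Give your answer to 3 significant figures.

Trapezoidal AUC_0→19.5:
  [0→1]: (0.00+25.86)/2 × 1 = 12.93
  [1→3]: (25.86+43.17)/2 × 2 = 69.03
  [3→6]: (43.17+39.50)/2 × 3 = 124.005
  [6→10]: (39.50+26.87)/2 × 4 = 132.74
  [10→12]: (26.87+21.58)/2 × 2 = 48.45
  [12→18]: (21.58+10.96)/2 × 6 = 97.62
  [18→19.5]: (10.96+9.24)/2 × 1.5 = 15.15
  Sum = 499.925 mg/L·hr
Extrapolated tail: C_last / k_e = 9.24 / 0.114 = 81.053
AUC_0→∞ = 499.925 + 81.053 = 580.978 mg/L·hr

AUC = 581 mg/L·hr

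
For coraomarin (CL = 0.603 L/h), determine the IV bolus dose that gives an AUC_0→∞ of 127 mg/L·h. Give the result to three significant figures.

Dose_iv = CL × AUC_0→∞
     = 0.603 × 127 = 76.581 mg

Dose = 76.6 mg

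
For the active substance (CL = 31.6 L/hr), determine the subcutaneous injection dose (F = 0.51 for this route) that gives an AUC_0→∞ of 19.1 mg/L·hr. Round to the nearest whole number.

Dose = 1183 mg

Dose = CL × AUC_0→∞ / F
     = 31.6 × 19.1 / 0.51 = 1183.45 mg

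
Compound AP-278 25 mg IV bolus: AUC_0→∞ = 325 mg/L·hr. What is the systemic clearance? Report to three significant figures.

CL = Dose_iv / AUC_0→∞
   = 25 / 325 = 0.0769231 L/hr

CL = 0.0769 L/hr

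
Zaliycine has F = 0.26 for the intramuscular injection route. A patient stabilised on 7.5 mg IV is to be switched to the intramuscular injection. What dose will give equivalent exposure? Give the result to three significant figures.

For equal systemic exposure: F × D_ev = D_iv
D_ev = D_iv / F = 7.5 / 0.26 = 28.8462 mg

D_intramuscular = 28.8 mg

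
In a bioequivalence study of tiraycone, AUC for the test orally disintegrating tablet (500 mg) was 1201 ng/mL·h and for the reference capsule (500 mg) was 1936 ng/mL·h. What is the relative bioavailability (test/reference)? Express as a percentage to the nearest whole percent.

F_rel = 62%

F_rel = (AUC_test/D_test) / (AUC_ref/D_ref)
      = (1201/500) / (1936/500)
      = 2.402 / 3.872 = 0.6204 = 62.04%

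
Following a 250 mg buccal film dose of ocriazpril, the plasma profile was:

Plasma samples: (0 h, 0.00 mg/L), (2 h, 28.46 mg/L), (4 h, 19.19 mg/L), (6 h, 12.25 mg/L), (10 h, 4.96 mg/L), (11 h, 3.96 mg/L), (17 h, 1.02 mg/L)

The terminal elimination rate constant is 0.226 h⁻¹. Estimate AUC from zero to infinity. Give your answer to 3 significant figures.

AUC = 166 mg/L·h

Trapezoidal AUC_0→17:
  [0→2]: (0.00+28.46)/2 × 2 = 28.46
  [2→4]: (28.46+19.19)/2 × 2 = 47.65
  [4→6]: (19.19+12.25)/2 × 2 = 31.44
  [6→10]: (12.25+4.96)/2 × 4 = 34.42
  [10→11]: (4.96+3.96)/2 × 1 = 4.46
  [11→17]: (3.96+1.02)/2 × 6 = 14.94
  Sum = 161.37 mg/L·h
Extrapolated tail: C_last / k_e = 1.02 / 0.226 = 4.513
AUC_0→∞ = 161.37 + 4.513 = 165.883 mg/L·h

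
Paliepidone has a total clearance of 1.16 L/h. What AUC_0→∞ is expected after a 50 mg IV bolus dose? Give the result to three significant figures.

AUC_0→∞ = Dose_iv / CL
        = 50 / 1.16 = 43.1034 mg/L·h

AUC = 43.1 mg/L·h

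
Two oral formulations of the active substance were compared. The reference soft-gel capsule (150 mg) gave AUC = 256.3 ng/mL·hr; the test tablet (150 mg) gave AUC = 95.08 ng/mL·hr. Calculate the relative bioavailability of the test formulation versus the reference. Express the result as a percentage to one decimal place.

F_rel = 37.1%

F_rel = (AUC_test/D_test) / (AUC_ref/D_ref)
      = (95.08/150) / (256.3/150)
      = 0.633867 / 1.70867 = 0.3710 = 37.10%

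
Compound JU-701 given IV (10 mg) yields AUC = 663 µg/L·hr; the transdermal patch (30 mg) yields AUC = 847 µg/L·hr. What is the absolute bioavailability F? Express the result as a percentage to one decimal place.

F = 42.6%

F = (AUC_ev / D_ev) / (AUC_iv / D_iv)
  = (847/30) / (663/10)
  = 28.2333 / 66.3 = 0.4258
  = 42.58%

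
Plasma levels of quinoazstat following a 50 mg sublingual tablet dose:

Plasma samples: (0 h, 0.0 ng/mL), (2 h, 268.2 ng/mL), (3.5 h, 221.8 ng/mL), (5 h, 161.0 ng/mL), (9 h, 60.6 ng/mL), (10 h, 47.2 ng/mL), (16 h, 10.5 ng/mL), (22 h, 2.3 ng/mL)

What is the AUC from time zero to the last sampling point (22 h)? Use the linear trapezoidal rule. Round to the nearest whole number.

AUC = 1631 ng/mL·h

Trapezoidal AUC_0→22:
  [0→2]: (0.0+268.2)/2 × 2 = 268.2
  [2→3.5]: (268.2+221.8)/2 × 1.5 = 367.5
  [3.5→5]: (221.8+161.0)/2 × 1.5 = 287.1
  [5→9]: (161.0+60.6)/2 × 4 = 443.2
  [9→10]: (60.6+47.2)/2 × 1 = 53.9
  [10→16]: (47.2+10.5)/2 × 6 = 173.1
  [16→22]: (10.5+2.3)/2 × 6 = 38.4
  Sum = 1631.4 ng/mL·h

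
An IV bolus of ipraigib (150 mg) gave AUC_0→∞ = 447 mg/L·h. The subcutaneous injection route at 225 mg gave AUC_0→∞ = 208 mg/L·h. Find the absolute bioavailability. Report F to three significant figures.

F = (AUC_ev / D_ev) / (AUC_iv / D_iv)
  = (208/225) / (447/150)
  = 0.924444 / 2.98 = 0.3102

F = 0.310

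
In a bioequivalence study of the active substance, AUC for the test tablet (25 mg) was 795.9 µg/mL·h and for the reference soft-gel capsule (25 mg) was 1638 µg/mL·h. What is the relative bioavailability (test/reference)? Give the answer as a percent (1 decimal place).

F_rel = (AUC_test/D_test) / (AUC_ref/D_ref)
      = (795.9/25) / (1638/25)
      = 31.836 / 65.52 = 0.4859 = 48.59%

F_rel = 48.6%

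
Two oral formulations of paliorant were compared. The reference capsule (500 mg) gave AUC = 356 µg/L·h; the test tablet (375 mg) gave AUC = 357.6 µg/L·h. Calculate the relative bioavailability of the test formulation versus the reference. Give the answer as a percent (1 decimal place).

F_rel = 133.9%

F_rel = (AUC_test/D_test) / (AUC_ref/D_ref)
      = (357.6/375) / (356/500)
      = 0.9536 / 0.712 = 1.3393 = 133.93%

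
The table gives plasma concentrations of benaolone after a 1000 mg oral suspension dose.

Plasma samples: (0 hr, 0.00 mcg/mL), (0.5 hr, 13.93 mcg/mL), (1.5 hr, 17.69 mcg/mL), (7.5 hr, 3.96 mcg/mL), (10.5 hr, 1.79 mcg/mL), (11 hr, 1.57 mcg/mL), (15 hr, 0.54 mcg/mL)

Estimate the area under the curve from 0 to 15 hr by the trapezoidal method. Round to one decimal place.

AUC = 97.9 mcg/mL·hr

Trapezoidal AUC_0→15:
  [0→0.5]: (0.00+13.93)/2 × 0.5 = 3.4825
  [0.5→1.5]: (13.93+17.69)/2 × 1 = 15.81
  [1.5→7.5]: (17.69+3.96)/2 × 6 = 64.95
  [7.5→10.5]: (3.96+1.79)/2 × 3 = 8.625
  [10.5→11]: (1.79+1.57)/2 × 0.5 = 0.84
  [11→15]: (1.57+0.54)/2 × 4 = 4.22
  Sum = 97.9275 mcg/mL·hr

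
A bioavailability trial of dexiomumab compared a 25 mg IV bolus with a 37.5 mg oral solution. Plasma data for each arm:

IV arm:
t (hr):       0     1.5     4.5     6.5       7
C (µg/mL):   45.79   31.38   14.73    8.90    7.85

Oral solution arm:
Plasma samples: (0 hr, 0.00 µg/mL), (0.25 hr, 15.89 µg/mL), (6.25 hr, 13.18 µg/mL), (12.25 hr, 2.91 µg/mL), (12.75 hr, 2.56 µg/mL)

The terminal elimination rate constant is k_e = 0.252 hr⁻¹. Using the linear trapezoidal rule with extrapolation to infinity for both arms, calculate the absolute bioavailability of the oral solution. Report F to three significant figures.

F = 0.534

Trapezoidal AUC_0→7 (IV):
  [0→1.5]: (45.79+31.38)/2 × 1.5 = 57.8775
  [1.5→4.5]: (31.38+14.73)/2 × 3 = 69.165
  [4.5→6.5]: (14.73+8.90)/2 × 2 = 23.63
  [6.5→7]: (8.90+7.85)/2 × 0.5 = 4.1875
  Sum = 154.86 µg/mL·hr
IV tail: 7.85/0.252 = 31.151; AUC_iv,0→∞ = 154.86 + 31.151 = 186.011 µg/mL·hr
Trapezoidal AUC_0→12.75 (oral solution):
  [0→0.25]: (0.00+15.89)/2 × 0.25 = 1.98625
  [0.25→6.25]: (15.89+13.18)/2 × 6 = 87.21
  [6.25→12.25]: (13.18+2.91)/2 × 6 = 48.27
  [12.25→12.75]: (2.91+2.56)/2 × 0.5 = 1.3675
  Sum = 138.83375 µg/mL·hr
oral solution tail: 2.56/0.252 = 10.159; AUC_ev,0→∞ = 138.83375 + 10.159 = 148.99275 µg/mL·hr
F = (AUC_ev/D_ev)/(AUC_iv/D_iv) = (148.99275/37.5)/(186.011/25) = 3.97314/7.44044 = 0.5340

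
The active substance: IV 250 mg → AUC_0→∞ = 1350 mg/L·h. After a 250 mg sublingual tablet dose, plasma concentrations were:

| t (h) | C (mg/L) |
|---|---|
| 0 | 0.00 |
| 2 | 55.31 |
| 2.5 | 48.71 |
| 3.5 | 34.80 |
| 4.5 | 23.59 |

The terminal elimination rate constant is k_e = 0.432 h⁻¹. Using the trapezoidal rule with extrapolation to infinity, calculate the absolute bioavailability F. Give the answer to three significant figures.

F = 0.153

Trapezoidal AUC_0→4.5 (sublingual tablet):
  [0→2]: (0.00+55.31)/2 × 2 = 55.31
  [2→2.5]: (55.31+48.71)/2 × 0.5 = 26.005
  [2.5→3.5]: (48.71+34.80)/2 × 1 = 41.755
  [3.5→4.5]: (34.80+23.59)/2 × 1 = 29.195
  Sum = 152.265 mg/L·h
Tail: C_last/k_e = 23.59/0.432 = 54.606
AUC_0→∞ (sublingual tablet) = 152.265 + 54.606 = 206.871 mg/L·h
F = (AUC_ev/D_ev)/(AUC_iv/D_iv) = (206.871/250)/(1350/250) = 0.827484/5.4 = 0.1532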